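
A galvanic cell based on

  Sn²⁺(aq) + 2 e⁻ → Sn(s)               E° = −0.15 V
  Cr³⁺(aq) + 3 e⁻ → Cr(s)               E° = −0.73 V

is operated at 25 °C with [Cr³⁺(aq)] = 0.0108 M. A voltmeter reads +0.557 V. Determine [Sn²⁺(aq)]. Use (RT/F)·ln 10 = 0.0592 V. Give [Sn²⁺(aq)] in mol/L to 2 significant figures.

0.0082 M

With Sn²⁺/Sn at the cathode and Cr³⁺/Cr at the anode, E°cell = −0.15 − (−0.73) = +0.58 V (n = 6).
Rearranging E = E° − (0.0592/n)·log Q gives log Q = 6(+0.58 − (+0.557))/0.0592 = 2.331.
Balancing electrons gives 3 Sn²⁺(aq) + 2 Cr(s) → 3 Sn(s) + 2 Cr³⁺(aq); thus Q = [Cr³⁺(aq)]^2 / [Sn²⁺(aq)]^3.
Solving for the unknown gives log [Sn²⁺(aq)] = −2.088, so [Sn²⁺(aq)] ≈ 0.0082 M.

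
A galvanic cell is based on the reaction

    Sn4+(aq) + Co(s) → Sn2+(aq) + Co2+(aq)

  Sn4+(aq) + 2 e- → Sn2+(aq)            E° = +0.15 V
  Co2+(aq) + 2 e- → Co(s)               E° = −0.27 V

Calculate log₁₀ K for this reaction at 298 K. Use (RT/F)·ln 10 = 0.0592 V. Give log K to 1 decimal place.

log K = 14.2

The Sn⁴⁺/Sn²⁺ couple is reduced (cathode); E°cell = +0.15 − (−0.27) = +0.42 V with n = 2.
At equilibrium E = 0, so log K = nE°cell / 0.0592 = (2)(+0.42) / 0.0592 = 14.2.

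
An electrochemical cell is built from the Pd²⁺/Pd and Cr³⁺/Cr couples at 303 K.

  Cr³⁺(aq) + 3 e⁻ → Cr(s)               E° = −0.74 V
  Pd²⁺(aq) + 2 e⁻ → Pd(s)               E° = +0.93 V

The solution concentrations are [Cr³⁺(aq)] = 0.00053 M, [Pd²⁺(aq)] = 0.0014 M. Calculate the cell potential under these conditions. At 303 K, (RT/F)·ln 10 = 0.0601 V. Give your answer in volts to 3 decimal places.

Since E°(Pd²⁺/Pd) > E°(Cr³⁺/Cr), Pd²⁺/Pd serves as the cathode.
E°cell = E°cat − E°an = +0.93 − (−0.74) = +1.67 V; n = 6.
For the overall reaction 3 Pd²⁺(aq) + 2 Cr(s) → 3 Pd(s) + 2 Cr³⁺(aq), Q = [Cr³⁺(aq)]^2 / [Pd²⁺(aq)]^3 = 102, giving log Q = 2.010.
By the Nernst equation, E = +1.67 − (0.0601/6)·(2.010) = +1.650 V.

+1.650 V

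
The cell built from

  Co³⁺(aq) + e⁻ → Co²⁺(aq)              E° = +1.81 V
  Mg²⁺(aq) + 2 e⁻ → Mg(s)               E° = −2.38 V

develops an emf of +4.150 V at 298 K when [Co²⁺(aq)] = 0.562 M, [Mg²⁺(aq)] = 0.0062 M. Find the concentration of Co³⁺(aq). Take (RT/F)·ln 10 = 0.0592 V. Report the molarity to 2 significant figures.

With Co³⁺/Co²⁺ at the cathode and Mg²⁺/Mg at the anode, E°cell = +1.81 − (−2.38) = +4.19 V (n = 2).
Since E = E° − (0.0592/n)·log Q, log Q = n(E° − E)/0.0592 = 1.351.
For 2 Co³⁺(aq) + Mg(s) → 2 Co²⁺(aq) + Mg²⁺(aq), the reaction quotient is Q = ([Co²⁺(aq)]^2·[Mg²⁺(aq)]) / [Co³⁺(aq)]^2.
Isolating [Co³⁺(aq)] in Q = 10^{1.351} yields log [Co³⁺(aq)] = −2.030, i.e. 0.0093 M.

0.0093 M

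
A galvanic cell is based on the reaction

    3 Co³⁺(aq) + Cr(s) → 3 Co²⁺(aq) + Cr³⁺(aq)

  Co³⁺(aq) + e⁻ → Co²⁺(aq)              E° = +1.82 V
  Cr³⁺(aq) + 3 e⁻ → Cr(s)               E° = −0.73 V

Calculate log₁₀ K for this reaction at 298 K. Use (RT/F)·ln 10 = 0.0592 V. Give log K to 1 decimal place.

The Co³⁺/Co²⁺ couple is reduced (cathode); E°cell = +1.82 − (−0.73) = +2.55 V with n = 3.
At equilibrium E = 0, so log K = nE°cell / 0.0592 = (3)(+2.55) / 0.0592 = 129.2.

log K = 129.2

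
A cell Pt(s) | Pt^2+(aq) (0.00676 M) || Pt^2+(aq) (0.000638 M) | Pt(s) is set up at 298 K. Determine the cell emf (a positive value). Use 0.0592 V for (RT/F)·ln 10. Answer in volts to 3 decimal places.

For a concentration cell E°cell = 0, since both electrodes use the same couple.
The compartment with the higher Pt^2+(aq) concentration (0.00676 M) acts as the cathode; ions are reduced there and produced at the dilute (0.000638 M) anode.
With n = 2, Ecell = −(0.0592/2)·log([dilute]/[conc]) = −(0.0592/2)·log(0.000638/0.00676) = +0.030 V.

0.030 V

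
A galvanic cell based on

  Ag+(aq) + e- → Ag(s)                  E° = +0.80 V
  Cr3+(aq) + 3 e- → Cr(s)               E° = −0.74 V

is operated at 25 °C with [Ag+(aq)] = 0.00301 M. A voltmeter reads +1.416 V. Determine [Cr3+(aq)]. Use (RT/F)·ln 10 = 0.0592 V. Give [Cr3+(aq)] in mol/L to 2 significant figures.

With Ag⁺/Ag at the cathode and Cr³⁺/Cr at the anode, E°cell = +0.80 − (−0.74) = +1.54 V (n = 3).
Rearranging E = E° − (0.0592/n)·log Q gives log Q = 3(+1.54 − (+1.416))/0.0592 = 6.284.
For 3 Ag+(aq) + Cr(s) → 3 Ag(s) + Cr3+(aq), the reaction quotient is Q = [Cr3+(aq)] / [Ag+(aq)]^3.
Isolating [Cr3+(aq)] in Q = 10^{6.284} yields log [Cr3+(aq)] = −1.280, i.e. 0.052 M.

0.052 M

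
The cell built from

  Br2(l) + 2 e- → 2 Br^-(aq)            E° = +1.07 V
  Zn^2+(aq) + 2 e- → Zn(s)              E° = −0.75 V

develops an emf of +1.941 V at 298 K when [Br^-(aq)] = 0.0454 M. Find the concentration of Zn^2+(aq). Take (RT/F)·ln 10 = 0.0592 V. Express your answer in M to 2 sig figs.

Br₂/Br⁻ is the cathode (higher E°); E°cell = +1.07 − (−0.75) = +1.82 V with n = 2.
Rearranging E = E° − (0.0592/n)·log Q gives log Q = 2(+1.82 − (+1.941))/0.0592 = −4.088.
The balanced reaction is Br2(l) + Zn(s) → 2 Br^-(aq) + Zn^2+(aq), so Q = [Br^-(aq)]^2·[Zn^2+(aq)].
Isolating [Zn^2+(aq)] in Q = 10^{−4.088} yields log [Zn^2+(aq)] = −1.402, i.e. 0.040 M.

0.040 M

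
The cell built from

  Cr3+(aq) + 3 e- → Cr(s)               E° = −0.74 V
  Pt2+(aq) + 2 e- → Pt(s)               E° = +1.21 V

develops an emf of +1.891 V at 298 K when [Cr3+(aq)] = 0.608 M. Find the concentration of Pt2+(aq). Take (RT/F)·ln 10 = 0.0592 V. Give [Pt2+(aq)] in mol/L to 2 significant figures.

0.0073 M

With Pt²⁺/Pt at the cathode and Cr³⁺/Cr at the anode, E°cell = +1.21 − (−0.74) = +1.95 V (n = 6).
Rearranging E = E° − (0.0592/n)·log Q gives log Q = 6(+1.95 − (+1.891))/0.0592 = 5.980.
Balancing electrons gives 3 Pt2+(aq) + 2 Cr(s) → 3 Pt(s) + 2 Cr3+(aq); thus Q = [Cr3+(aq)]^2 / [Pt2+(aq)]^3.
Solving for the unknown gives log [Pt2+(aq)] = −2.137, so [Pt2+(aq)] ≈ 0.0073 M.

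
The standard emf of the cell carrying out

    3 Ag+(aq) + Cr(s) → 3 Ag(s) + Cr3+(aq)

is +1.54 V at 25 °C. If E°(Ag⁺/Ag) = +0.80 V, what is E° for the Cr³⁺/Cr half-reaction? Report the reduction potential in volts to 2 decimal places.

In the reaction as written the Ag⁺/Ag couple is reduced (cathode) and Cr³⁺/Cr is oxidized (anode), so E°cell = E°(Ag⁺/Ag) − E°(Cr³⁺/Cr).
E°(Cr³⁺/Cr) = E°(cathode) − E°cell = +0.80 − (+1.54) = −0.74 V.

−0.74 V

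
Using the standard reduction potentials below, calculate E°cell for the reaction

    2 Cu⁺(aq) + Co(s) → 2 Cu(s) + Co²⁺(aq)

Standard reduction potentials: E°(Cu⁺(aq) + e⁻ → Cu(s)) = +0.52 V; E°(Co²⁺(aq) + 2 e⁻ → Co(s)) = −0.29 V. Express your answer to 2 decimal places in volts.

In the reaction as written, Cu⁺(aq) is reduced (cathode) and Co²⁺(aq) is produced by oxidation at the anode.
E°cell = E°(cathode) − E°(anode) = +0.52 − (−0.29) = +0.81 V.

+0.81 V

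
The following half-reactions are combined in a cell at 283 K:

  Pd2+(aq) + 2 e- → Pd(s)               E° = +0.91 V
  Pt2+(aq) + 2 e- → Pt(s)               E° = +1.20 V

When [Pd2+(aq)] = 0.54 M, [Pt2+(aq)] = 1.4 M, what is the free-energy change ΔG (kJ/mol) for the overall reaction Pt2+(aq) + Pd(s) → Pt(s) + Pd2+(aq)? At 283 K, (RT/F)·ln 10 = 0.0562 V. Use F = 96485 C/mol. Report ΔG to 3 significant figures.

The standard cell potential is +1.20 − (+0.91) = +0.29 V, with n = 2 electrons in the balanced equation.
Here Q = [Pd2+(aq)] / [Pt2+(aq)] = 0.386 (log Q = −0.414), giving E = +0.29 − (0.0562/2)·(−0.414) = +0.3016 V.
Then ΔG = −nFE = −2 × 96485 × +0.3016 J/mol = −58.2 kJ/mol.

−58.2 kJ/mol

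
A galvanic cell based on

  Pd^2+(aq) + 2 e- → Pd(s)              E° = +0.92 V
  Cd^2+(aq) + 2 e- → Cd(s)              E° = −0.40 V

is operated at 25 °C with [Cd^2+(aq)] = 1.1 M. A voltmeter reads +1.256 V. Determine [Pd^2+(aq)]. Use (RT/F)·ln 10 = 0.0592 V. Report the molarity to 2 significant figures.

0.0076 M

With Pd²⁺/Pd at the cathode and Cd²⁺/Cd at the anode, E°cell = +0.92 − (−0.40) = +1.32 V (n = 2).
Rearranging E = E° − (0.0592/n)·log Q gives log Q = 2(+1.32 − (+1.256))/0.0592 = 2.162.
For Pd^2+(aq) + Cd(s) → Pd(s) + Cd^2+(aq), the reaction quotient is Q = [Cd^2+(aq)] / [Pd^2+(aq)].
Isolating [Pd^2+(aq)] in Q = 10^{2.162} yields log [Pd^2+(aq)] = −2.121, i.e. 0.0076 M.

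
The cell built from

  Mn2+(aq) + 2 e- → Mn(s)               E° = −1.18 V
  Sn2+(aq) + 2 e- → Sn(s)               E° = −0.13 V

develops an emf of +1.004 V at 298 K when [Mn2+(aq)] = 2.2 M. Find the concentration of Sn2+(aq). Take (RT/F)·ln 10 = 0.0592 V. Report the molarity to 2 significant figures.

The Sn²⁺/Sn couple has the larger reduction potential, so it is the cathode: E°cell = −0.13 − (−1.18) = +1.05 V and n = 2.
Rearranging E = E° − (0.0592/n)·log Q gives log Q = 2(+1.05 − (+1.004))/0.0592 = 1.554.
The balanced reaction is Sn2+(aq) + Mn(s) → Sn(s) + Mn2+(aq), so Q = [Mn2+(aq)] / [Sn2+(aq)].
Isolating [Sn2+(aq)] in Q = 10^{1.554} yields log [Sn2+(aq)] = −1.212, i.e. 0.061 M.

0.061 M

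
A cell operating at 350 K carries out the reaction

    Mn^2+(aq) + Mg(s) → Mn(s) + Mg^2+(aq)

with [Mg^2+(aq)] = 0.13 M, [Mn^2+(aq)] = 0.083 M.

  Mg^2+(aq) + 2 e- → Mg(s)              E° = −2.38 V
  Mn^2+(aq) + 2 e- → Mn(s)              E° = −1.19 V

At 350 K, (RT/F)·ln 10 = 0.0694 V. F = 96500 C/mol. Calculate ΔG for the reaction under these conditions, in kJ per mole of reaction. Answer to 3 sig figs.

−228 kJ/mol

E°cell = −1.19 − (−2.38) = +1.19 V; the balanced reaction transfers n = 2 electrons.
Here Q = [Mg^2+(aq)] / [Mn^2+(aq)] = 1.57 (log Q = 0.195), giving E = +1.19 − (0.0694/2)·(0.195) = +1.1832 V.
Finally ΔG = −nFE = −(2)(96500 C/mol)(+1.1832 V) = −228 kJ/mol.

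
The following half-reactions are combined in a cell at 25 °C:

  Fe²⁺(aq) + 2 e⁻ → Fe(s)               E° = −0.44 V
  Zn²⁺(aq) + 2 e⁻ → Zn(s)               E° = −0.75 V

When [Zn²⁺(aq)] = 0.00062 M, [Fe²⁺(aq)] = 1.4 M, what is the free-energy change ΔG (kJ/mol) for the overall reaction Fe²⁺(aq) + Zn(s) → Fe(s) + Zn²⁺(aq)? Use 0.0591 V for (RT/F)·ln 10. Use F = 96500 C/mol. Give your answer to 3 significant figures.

The standard cell potential is −0.44 − (−0.75) = +0.31 V, with n = 2 electrons in the balanced equation.
Q = [Zn²⁺(aq)] / [Fe²⁺(aq)] = 0.000443, so log Q = −3.354 and E = +0.31 − (0.0591/2)(−3.354) = +0.4091 V.
Then ΔG = −nFE = −2 × 96500 × +0.4091 J/mol = −79.0 kJ/mol.

−79.0 kJ/mol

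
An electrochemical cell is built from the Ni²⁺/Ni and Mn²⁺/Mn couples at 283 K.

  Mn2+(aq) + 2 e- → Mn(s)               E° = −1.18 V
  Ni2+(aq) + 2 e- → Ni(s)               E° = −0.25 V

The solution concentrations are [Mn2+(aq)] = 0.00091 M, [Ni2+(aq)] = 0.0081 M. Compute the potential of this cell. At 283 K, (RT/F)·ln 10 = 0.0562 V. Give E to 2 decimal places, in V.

+0.96 V

Since E°(Ni²⁺/Ni) > E°(Mn²⁺/Mn), Ni²⁺/Ni serves as the cathode.
The standard potential is −0.25 − (−1.18) = +0.93 V and the balanced reaction transfers n = 2 electrons.
The balanced reaction is Ni2+(aq) + Mn(s) → Ni(s) + Mn2+(aq), so Q = [Mn2+(aq)] / [Ni2+(aq)] = 0.112 and log Q = −0.949.
E = E° − (0.0562/n)·log Q = +0.93 − (0.0562/2)(−0.949) = +0.96 V.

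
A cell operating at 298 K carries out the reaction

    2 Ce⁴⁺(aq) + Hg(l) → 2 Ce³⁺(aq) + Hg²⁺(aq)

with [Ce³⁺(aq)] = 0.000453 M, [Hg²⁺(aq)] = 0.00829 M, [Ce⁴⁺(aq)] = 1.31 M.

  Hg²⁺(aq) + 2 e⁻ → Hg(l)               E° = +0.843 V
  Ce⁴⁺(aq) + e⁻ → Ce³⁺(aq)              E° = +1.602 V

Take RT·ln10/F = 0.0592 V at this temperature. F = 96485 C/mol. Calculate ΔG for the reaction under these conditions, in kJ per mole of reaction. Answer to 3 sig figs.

E°cell = +1.602 − (+0.843) = +0.759 V; the balanced reaction transfers n = 2 electrons.
The reaction quotient is ([Ce³⁺(aq)]^2·[Hg²⁺(aq)]) / [Ce⁴⁺(aq)]^2 = 9.91×10^−10; by Nernst, E = +0.759 − (0.0592/2)(−9.004) = +1.0255 V.
ΔG = −nFE = −(2)(96485)(+1.0255) J/mol = −198 kJ/mol.

−198 kJ/mol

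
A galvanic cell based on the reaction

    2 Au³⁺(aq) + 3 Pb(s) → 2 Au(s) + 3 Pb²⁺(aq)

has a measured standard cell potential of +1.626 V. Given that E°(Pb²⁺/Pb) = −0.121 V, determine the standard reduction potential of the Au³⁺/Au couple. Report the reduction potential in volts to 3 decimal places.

In the reaction as written the Au³⁺/Au couple is reduced (cathode) and Pb²⁺/Pb is oxidized (anode), so E°cell = E°(Au³⁺/Au) − E°(Pb²⁺/Pb).
E°(Au³⁺/Au) = E°cell + E°(anode) = +1.626 + (−0.121) = +1.505 V.

+1.505 V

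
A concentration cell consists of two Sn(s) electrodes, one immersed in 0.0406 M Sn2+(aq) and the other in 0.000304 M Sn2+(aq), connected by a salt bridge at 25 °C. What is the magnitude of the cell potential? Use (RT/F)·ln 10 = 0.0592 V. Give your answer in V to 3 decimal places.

For a concentration cell E°cell = 0, since both electrodes use the same couple.
The compartment with the higher Sn2+(aq) concentration (0.0406 M) acts as the cathode; ions are reduced there and produced at the dilute (0.000304 M) anode.
With n = 2, Ecell = −(0.0592/2)·log([dilute]/[conc]) = −(0.0592/2)·log(0.000304/0.0406) = +0.063 V.

0.063 V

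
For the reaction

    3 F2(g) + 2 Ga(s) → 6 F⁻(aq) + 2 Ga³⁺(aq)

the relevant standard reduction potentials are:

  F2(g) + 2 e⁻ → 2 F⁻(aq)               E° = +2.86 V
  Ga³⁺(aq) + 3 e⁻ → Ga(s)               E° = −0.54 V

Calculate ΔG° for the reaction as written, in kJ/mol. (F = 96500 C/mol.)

In the reaction as written F2(g) is reduced, so the F₂/F⁻ couple is the cathode and Ga³⁺/Ga is the anode.
E°cell = +2.86 − (−0.54) = +3.40 V; balancing electrons gives n = 6.
ΔG° = −nFE°cell = −(6)(96500)(+3.40) J/mol = −1969 kJ/mol.

−1969 kJ/mol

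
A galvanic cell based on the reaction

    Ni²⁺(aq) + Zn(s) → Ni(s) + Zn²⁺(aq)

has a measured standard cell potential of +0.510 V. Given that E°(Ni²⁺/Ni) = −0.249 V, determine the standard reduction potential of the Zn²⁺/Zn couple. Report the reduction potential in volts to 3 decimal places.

−0.759 V

In the reaction as written the Ni²⁺/Ni couple is reduced (cathode) and Zn²⁺/Zn is oxidized (anode), so E°cell = E°(Ni²⁺/Ni) − E°(Zn²⁺/Zn).
E°(Zn²⁺/Zn) = E°(cathode) − E°cell = −0.249 − (+0.510) = −0.759 V.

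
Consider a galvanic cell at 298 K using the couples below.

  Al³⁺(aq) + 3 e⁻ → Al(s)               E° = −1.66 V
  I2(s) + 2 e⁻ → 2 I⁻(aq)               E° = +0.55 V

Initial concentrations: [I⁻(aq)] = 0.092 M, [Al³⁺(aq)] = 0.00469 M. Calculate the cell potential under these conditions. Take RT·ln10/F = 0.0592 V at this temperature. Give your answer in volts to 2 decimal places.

+2.32 V

The I₂/I⁻ couple has the more positive E°, so it is the cathode; Al³⁺/Al is the anode.
E°cell = +0.55 − (−1.66) = +2.21 V, with n = 6 electrons transferred.
For the overall reaction 3 I2(s) + 2 Al(s) → 6 I⁻(aq) + 2 Al³⁺(aq), Q = [I⁻(aq)]^6·[Al³⁺(aq)]^2 = 1.33×10^−11, giving log Q = −10.875.
By the Nernst equation, E = +2.21 − (0.0592/6)·(−10.875) = +2.32 V.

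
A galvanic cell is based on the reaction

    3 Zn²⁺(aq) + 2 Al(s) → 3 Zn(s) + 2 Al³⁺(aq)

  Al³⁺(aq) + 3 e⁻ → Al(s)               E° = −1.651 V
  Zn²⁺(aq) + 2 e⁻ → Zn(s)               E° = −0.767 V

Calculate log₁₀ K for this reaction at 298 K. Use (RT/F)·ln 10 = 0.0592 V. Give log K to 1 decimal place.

The Zn²⁺/Zn couple is reduced (cathode); E°cell = −0.767 − (−1.651) = +0.884 V with n = 6.
At equilibrium E = 0, so log K = nE°cell / 0.0592 = (6)(+0.884) / 0.0592 = 89.6.

log K = 89.6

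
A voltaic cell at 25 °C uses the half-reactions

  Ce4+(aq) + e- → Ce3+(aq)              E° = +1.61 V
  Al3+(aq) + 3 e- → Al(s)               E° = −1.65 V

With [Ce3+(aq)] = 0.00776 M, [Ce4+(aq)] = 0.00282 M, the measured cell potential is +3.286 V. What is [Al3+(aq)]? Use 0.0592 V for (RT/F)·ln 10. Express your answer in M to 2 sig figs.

With Ce⁴⁺/Ce³⁺ at the cathode and Al³⁺/Al at the anode, E°cell = +1.61 − (−1.65) = +3.26 V (n = 3).
Since E = E° − (0.0592/n)·log Q, log Q = n(E° − E)/0.0592 = −1.318.
Balancing electrons gives 3 Ce4+(aq) + Al(s) → 3 Ce3+(aq) + Al3+(aq); thus Q = ([Ce3+(aq)]^3·[Al3+(aq)]) / [Ce4+(aq)]^3.
Substituting the known concentrations and solving, log [Al3+(aq)] = −2.637 and [Al3+(aq)] = 0.0023 M.

0.0023 M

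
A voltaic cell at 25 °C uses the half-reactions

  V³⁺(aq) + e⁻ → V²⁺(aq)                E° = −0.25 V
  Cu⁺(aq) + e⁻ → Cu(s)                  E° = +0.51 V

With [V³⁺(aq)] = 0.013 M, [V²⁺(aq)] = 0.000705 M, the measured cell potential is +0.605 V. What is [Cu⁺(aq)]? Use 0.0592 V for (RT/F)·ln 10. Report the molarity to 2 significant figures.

Cu⁺/Cu is the cathode (higher E°); E°cell = +0.51 − (−0.25) = +0.76 V with n = 1.
Rearranging E = E° − (0.0592/n)·log Q gives log Q = 1(+0.76 − (+0.605))/0.0592 = 2.618.
The balanced reaction is Cu⁺(aq) + V²⁺(aq) → Cu(s) + V³⁺(aq), so Q = [V³⁺(aq)] / ([Cu⁺(aq)]·[V²⁺(aq)]).
Substituting the known concentrations and solving, log [Cu⁺(aq)] = −1.352 and [Cu⁺(aq)] = 0.044 M.

0.044 M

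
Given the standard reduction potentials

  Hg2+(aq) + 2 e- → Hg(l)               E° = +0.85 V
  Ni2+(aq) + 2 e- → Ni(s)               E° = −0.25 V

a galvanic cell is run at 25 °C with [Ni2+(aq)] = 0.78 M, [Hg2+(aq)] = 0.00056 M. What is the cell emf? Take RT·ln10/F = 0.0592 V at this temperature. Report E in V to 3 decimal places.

The Hg²⁺/Hg couple has the more positive E°, so it is the cathode; Ni²⁺/Ni is the anode.
E°cell = +0.85 − (−0.25) = +1.10 V, with n = 2 electrons transferred.
For the overall reaction Hg2+(aq) + Ni(s) → Hg(l) + Ni2+(aq), Q = [Ni2+(aq)] / [Hg2+(aq)] = 1.39×10^3, giving log Q = 3.144.
E = E° − (0.0592/n)·log Q = +1.10 − (0.0592/2)(3.144) = +1.007 V.

+1.007 V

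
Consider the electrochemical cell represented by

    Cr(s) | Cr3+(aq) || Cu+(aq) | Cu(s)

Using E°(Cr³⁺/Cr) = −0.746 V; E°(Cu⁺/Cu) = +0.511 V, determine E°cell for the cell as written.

+1.257 V

By convention the left-hand electrode in cell notation is the anode (oxidation) and the right-hand electrode is the cathode (reduction).
E°cell = E°(right) − E°(left) = +0.511 − (−0.746) = +1.257 V.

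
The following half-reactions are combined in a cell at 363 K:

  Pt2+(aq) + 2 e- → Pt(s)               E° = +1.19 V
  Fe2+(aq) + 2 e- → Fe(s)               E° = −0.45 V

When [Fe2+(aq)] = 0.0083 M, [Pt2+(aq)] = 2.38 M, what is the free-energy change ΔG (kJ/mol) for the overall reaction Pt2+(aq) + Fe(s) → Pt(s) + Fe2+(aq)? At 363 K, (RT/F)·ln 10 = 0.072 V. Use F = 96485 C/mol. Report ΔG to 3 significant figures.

−334 kJ/mol

With Pt²⁺/Pt reduced at the cathode, E°cell = +1.19 − (−0.45) = +1.64 V and n = 2.
Q = [Fe2+(aq)] / [Pt2+(aq)] = 0.00349, so log Q = −2.457 and E = +1.64 − (0.072/2)(−2.457) = +1.7285 V.
Then ΔG = −nFE = −2 × 96485 × +1.7285 J/mol = −334 kJ/mol.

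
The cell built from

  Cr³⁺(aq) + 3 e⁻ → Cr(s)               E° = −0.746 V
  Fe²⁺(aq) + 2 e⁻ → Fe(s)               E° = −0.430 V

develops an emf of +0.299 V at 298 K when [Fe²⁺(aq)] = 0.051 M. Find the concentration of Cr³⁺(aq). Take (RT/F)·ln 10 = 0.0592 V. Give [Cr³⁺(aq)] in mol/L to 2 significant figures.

The Fe²⁺/Fe couple has the larger reduction potential, so it is the cathode: E°cell = −0.430 − (−0.746) = +0.316 V and n = 6.
Rearranging E = E° − (0.0592/n)·log Q gives log Q = 6(+0.316 − (+0.299))/0.0592 = 1.723.
Balancing electrons gives 3 Fe²⁺(aq) + 2 Cr(s) → 3 Fe(s) + 2 Cr³⁺(aq); thus Q = [Cr³⁺(aq)]^2 / [Fe²⁺(aq)]^3.
Isolating [Cr³⁺(aq)] in Q = 10^{1.723} yields log [Cr³⁺(aq)] = −1.077, i.e. 0.084 M.

0.084 M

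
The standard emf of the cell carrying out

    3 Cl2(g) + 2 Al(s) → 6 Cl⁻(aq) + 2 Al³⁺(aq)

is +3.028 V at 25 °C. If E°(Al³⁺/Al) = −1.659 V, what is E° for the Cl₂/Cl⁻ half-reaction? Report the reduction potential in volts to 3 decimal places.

+1.369 V

In the reaction as written the Cl₂/Cl⁻ couple is reduced (cathode) and Al³⁺/Al is oxidized (anode), so E°cell = E°(Cl₂/Cl⁻) − E°(Al³⁺/Al).
E°(Cl₂/Cl⁻) = E°cell + E°(anode) = +3.028 + (−1.659) = +1.369 V.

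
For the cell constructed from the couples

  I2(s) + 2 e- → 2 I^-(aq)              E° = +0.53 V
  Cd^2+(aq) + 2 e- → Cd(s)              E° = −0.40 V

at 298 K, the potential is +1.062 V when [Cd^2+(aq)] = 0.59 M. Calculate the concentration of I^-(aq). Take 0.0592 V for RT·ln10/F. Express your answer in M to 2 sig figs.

With I₂/I⁻ at the cathode and Cd²⁺/Cd at the anode, E°cell = +0.53 − (−0.40) = +0.93 V (n = 2).
Since E = E° − (0.0592/n)·log Q, log Q = n(E° − E)/0.0592 = −4.459.
For I2(s) + Cd(s) → 2 I^-(aq) + Cd^2+(aq), the reaction quotient is Q = [I^-(aq)]^2·[Cd^2+(aq)].
Substituting the known concentrations and solving, log [I^-(aq)] = −2.115 and [I^-(aq)] = 0.0077 M.

0.0077 M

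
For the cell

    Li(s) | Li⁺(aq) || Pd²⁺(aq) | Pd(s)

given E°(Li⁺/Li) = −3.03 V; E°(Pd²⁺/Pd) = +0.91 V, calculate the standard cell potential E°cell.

By convention the left-hand electrode in cell notation is the anode (oxidation) and the right-hand electrode is the cathode (reduction).
E°cell = E°(right) − E°(left) = +0.91 − (−3.03) = +3.94 V.

+3.94 V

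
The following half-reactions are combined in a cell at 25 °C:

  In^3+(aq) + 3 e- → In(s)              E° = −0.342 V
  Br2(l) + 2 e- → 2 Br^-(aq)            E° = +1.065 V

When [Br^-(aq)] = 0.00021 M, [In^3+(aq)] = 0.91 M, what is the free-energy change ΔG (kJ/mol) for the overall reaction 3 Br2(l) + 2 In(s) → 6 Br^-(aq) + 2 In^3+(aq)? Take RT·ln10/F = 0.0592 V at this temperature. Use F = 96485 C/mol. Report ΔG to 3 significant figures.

−941 kJ/mol

With Br₂/Br⁻ reduced at the cathode, E°cell = +1.065 − (−0.342) = +1.407 V and n = 6.
The reaction quotient is [Br^-(aq)]^6·[In^3+(aq)]^2 = 7.1×10^−23; by Nernst, E = +1.407 − (0.0592/6)(−22.149) = +1.6255 V.
Finally ΔG = −nFE = −(6)(96485 C/mol)(+1.6255 V) = −941 kJ/mol.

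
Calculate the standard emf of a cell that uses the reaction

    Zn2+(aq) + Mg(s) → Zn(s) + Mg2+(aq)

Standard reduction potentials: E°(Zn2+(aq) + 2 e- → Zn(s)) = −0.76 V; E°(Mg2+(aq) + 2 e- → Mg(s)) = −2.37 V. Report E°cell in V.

Zn2+(aq) gains electrons, so the Zn²⁺/Zn couple is the cathode; the Mg²⁺/Mg couple is the anode.
E°cell = E°(cathode) − E°(anode) = −0.76 − (−2.37) = +1.61 V.

+1.61 V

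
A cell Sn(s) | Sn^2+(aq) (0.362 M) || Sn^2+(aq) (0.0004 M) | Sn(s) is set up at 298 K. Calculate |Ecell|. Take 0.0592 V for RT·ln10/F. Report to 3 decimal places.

For a concentration cell E°cell = 0, since both electrodes use the same couple.
The compartment with the higher Sn^2+(aq) concentration (0.362 M) acts as the cathode; ions are reduced there and produced at the dilute (0.0004 M) anode.
With n = 2, Ecell = −(0.0592/2)·log([dilute]/[conc]) = −(0.0592/2)·log(0.0004/0.362) = +0.088 V.

0.088 V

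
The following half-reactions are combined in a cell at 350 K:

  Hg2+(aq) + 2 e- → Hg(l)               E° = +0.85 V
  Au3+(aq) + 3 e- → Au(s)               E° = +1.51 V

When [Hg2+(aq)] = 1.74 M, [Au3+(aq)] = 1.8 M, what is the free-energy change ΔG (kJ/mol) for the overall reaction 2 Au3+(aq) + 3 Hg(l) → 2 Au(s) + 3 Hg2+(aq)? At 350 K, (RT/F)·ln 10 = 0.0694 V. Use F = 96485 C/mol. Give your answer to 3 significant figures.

−381 kJ/mol

The standard cell potential is +1.51 − (+0.85) = +0.66 V, with n = 6 electrons in the balanced equation.
Q = [Hg2+(aq)]^3 / [Au3+(aq)]^2 = 1.63, so log Q = 0.211 and E = +0.66 − (0.0694/6)(0.211) = +0.6576 V.
Then ΔG = −nFE = −6 × 96485 × +0.6576 J/mol = −381 kJ/mol.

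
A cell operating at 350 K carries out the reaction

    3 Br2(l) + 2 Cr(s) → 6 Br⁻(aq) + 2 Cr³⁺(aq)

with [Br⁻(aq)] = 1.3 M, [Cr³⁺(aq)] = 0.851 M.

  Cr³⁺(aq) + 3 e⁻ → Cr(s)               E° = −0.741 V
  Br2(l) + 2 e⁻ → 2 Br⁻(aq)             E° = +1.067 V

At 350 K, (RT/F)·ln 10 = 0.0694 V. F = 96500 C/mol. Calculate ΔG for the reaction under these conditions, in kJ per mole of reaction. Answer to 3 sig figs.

−1040 kJ/mol

With Br₂/Br⁻ reduced at the cathode, E°cell = +1.067 − (−0.741) = +1.808 V and n = 6.
Q = [Br⁻(aq)]^6·[Cr³⁺(aq)]^2 = 3.5, so log Q = 0.544 and E = +1.808 − (0.0694/6)(0.544) = +1.8017 V.
Finally ΔG = −nFE = −(6)(96500 C/mol)(+1.8017 V) = −1040 kJ/mol.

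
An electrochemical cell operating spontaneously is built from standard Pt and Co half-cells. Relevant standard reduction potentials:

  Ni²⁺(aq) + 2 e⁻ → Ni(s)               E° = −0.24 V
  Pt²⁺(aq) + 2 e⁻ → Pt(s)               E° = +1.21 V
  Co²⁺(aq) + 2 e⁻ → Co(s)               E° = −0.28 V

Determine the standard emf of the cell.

+1.49 V

Of the two couples in this cell, the one with the more positive reduction potential is reduced at the cathode: here that is Pt²⁺/Pt (+1.21 V); Co²⁺/Co (−0.28 V) is the anode.
E°cell = E°(cathode) − E°(anode) = +1.21 − (−0.28) = +1.49 V.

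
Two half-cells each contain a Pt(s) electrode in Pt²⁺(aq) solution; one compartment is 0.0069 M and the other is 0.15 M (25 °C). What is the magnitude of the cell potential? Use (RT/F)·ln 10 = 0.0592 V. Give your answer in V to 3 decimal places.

0.040 V

For a concentration cell E°cell = 0, since both electrodes use the same couple.
The compartment with the higher Pt²⁺(aq) concentration (0.15 M) acts as the cathode; ions are reduced there and produced at the dilute (0.0069 M) anode.
With n = 2, Ecell = −(0.0592/2)·log([dilute]/[conc]) = −(0.0592/2)·log(0.0069/0.15) = +0.040 V.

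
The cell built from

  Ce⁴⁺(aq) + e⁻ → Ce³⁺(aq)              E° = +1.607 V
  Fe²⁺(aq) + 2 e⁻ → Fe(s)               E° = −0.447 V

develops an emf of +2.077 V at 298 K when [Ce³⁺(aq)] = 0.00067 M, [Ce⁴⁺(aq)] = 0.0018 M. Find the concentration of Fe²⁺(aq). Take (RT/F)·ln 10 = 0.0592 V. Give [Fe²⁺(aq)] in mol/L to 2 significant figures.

1.2 M

Ce⁴⁺/Ce³⁺ is the cathode (higher E°); E°cell = +1.607 − (−0.447) = +2.054 V with n = 2.
Rearranging E = E° − (0.0592/n)·log Q gives log Q = 2(+2.054 − (+2.077))/0.0592 = −0.777.
The balanced reaction is 2 Ce⁴⁺(aq) + Fe(s) → 2 Ce³⁺(aq) + Fe²⁺(aq), so Q = ([Ce³⁺(aq)]^2·[Fe²⁺(aq)]) / [Ce⁴⁺(aq)]^2.
Isolating [Fe²⁺(aq)] in Q = 10^{−0.777} yields log [Fe²⁺(aq)] = 0.081, i.e. 1.2 M.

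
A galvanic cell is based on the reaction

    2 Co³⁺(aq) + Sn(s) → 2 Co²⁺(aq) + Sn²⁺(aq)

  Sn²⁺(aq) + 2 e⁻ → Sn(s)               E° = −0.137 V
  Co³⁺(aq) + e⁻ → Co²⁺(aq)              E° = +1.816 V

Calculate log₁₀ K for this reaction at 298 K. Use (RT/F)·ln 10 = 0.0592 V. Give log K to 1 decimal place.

log K = 66.0

The Co³⁺/Co²⁺ couple is reduced (cathode); E°cell = +1.816 − (−0.137) = +1.953 V with n = 2.
At equilibrium E = 0, so log K = nE°cell / 0.0592 = (2)(+1.953) / 0.0592 = 66.0.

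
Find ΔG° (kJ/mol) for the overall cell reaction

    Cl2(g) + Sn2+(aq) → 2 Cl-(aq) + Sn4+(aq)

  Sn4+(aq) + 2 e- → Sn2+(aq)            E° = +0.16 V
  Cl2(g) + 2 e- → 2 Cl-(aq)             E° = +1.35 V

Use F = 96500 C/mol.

In the reaction as written Cl2(g) is reduced, so the Cl₂/Cl⁻ couple is the cathode and Sn⁴⁺/Sn²⁺ is the anode.
E°cell = +1.35 − (+0.16) = +1.19 V; balancing electrons gives n = 2.
ΔG° = −nFE°cell = −(2)(96500)(+1.19) J/mol = −230 kJ/mol.

−230 kJ/mol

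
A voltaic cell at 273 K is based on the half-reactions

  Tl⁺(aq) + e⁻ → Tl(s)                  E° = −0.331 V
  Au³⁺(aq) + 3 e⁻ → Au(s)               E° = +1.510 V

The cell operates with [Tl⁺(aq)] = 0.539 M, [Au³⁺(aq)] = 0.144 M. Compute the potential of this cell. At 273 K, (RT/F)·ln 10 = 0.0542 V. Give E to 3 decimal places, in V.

Au³⁺/Au is reduced (cathode, E° = +1.510 V) and Tl⁺/Tl is oxidized (anode).
E°cell = +1.510 − (−0.331) = +1.841 V, with n = 3 electrons transferred.
The balanced reaction is Au³⁺(aq) + 3 Tl(s) → Au(s) + 3 Tl⁺(aq), so Q = [Tl⁺(aq)]^3 / [Au³⁺(aq)] = 1.09 and log Q = 0.036.
Applying E = E° − (RT ln10/nF)·log Q gives +1.841 − (0.0542/3)(0.036) = +1.840 V.

+1.840 V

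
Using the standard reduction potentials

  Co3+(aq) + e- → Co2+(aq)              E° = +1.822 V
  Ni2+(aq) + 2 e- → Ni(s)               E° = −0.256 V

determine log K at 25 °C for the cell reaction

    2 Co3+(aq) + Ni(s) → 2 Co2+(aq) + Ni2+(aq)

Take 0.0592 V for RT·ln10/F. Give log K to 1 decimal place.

log K = 70.2

The Co³⁺/Co²⁺ couple is reduced (cathode); E°cell = +1.822 − (−0.256) = +2.078 V with n = 2.
At equilibrium E = 0, so log K = nE°cell / 0.0592 = (2)(+2.078) / 0.0592 = 70.2.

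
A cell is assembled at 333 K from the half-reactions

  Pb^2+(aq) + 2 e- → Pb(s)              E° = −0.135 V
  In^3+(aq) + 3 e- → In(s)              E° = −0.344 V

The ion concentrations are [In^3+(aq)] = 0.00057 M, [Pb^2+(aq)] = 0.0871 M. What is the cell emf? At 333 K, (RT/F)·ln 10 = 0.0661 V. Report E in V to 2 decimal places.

The Pb²⁺/Pb couple has the more positive E°, so it is the cathode; In³⁺/In is the anode.
E°cell = E°cat − E°an = −0.135 − (−0.344) = +0.209 V; n = 6.
The balanced reaction is 3 Pb^2+(aq) + 2 In(s) → 3 Pb(s) + 2 In^3+(aq), so Q = [In^3+(aq)]^2 / [Pb^2+(aq)]^3 = 0.000492 and log Q = −3.308.
E = E° − (0.0661/n)·log Q = +0.209 − (0.0661/6)(−3.308) = +0.25 V.

+0.25 V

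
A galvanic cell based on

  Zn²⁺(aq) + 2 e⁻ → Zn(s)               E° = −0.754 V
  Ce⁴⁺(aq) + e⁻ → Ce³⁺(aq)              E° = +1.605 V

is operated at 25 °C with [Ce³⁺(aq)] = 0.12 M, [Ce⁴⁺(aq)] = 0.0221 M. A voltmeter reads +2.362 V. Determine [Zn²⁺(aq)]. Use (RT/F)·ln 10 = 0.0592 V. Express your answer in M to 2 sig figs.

0.027 M

The Ce⁴⁺/Ce³⁺ couple has the larger reduction potential, so it is the cathode: E°cell = +1.605 − (−0.754) = +2.359 V and n = 2.
Since E = E° − (0.0592/n)·log Q, log Q = n(E° − E)/0.0592 = −0.101.
The balanced reaction is 2 Ce⁴⁺(aq) + Zn(s) → 2 Ce³⁺(aq) + Zn²⁺(aq), so Q = ([Ce³⁺(aq)]^2·[Zn²⁺(aq)]) / [Ce⁴⁺(aq)]^2.
Isolating [Zn²⁺(aq)] in Q = 10^{−0.101} yields log [Zn²⁺(aq)] = −1.571, i.e. 0.027 M.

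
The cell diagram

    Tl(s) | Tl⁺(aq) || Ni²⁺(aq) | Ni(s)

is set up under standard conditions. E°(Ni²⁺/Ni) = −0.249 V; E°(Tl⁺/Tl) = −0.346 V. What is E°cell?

+0.097 V

By convention the left-hand electrode in cell notation is the anode (oxidation) and the right-hand electrode is the cathode (reduction).
E°cell = E°(right) − E°(left) = −0.249 − (−0.346) = +0.097 V.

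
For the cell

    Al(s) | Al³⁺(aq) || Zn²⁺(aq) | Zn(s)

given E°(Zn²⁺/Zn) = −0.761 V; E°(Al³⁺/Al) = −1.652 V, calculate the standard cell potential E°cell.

By convention the left-hand electrode in cell notation is the anode (oxidation) and the right-hand electrode is the cathode (reduction).
E°cell = E°(right) − E°(left) = −0.761 − (−1.652) = +0.891 V.

+0.891 V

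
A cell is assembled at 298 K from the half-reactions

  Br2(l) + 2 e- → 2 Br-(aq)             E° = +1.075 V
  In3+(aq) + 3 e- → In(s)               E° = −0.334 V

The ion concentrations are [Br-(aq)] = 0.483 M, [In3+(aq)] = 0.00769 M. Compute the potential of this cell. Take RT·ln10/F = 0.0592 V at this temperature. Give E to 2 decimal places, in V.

+1.47 V

Br₂/Br⁻ is reduced (cathode, E° = +1.075 V) and In³⁺/In is oxidized (anode).
The standard potential is +1.075 − (−0.334) = +1.409 V and the balanced reaction transfers n = 6 electrons.
The balanced reaction is 3 Br2(l) + 2 In(s) → 6 Br-(aq) + 2 In3+(aq), so Q = [Br-(aq)]^6·[In3+(aq)]^2 = 7.51×10^−7 and log Q = −6.124.
Applying E = E° − (RT ln10/nF)·log Q gives +1.409 − (0.0592/6)(−6.124) = +1.47 V.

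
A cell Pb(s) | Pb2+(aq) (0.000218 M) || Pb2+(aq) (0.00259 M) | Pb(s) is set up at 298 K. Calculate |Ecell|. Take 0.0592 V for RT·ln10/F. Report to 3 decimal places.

For a concentration cell E°cell = 0, since both electrodes use the same couple.
The compartment with the higher Pb2+(aq) concentration (0.00259 M) acts as the cathode; ions are reduced there and produced at the dilute (0.000218 M) anode.
With n = 2, Ecell = −(0.0592/2)·log([dilute]/[conc]) = −(0.0592/2)·log(0.000218/0.00259) = +0.032 V.

0.032 V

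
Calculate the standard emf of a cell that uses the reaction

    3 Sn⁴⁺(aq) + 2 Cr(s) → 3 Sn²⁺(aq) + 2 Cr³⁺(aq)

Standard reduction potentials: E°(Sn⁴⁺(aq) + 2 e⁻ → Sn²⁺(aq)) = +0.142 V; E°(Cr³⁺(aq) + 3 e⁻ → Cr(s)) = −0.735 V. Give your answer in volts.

In the reaction as written, Sn⁴⁺(aq) is reduced (cathode) and Cr³⁺(aq) is produced by oxidation at the anode.
E°cell = E°(cathode) − E°(anode) = +0.142 − (−0.735) = +0.877 V.
The positive value indicates the reaction is spontaneous as written.

+0.877 V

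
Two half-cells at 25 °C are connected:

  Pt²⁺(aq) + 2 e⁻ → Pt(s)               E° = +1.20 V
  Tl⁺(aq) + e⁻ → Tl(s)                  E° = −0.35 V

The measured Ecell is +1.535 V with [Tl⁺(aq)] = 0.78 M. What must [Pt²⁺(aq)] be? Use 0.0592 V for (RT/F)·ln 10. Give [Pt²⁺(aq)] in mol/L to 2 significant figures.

0.19 M

Pt²⁺/Pt is the cathode (higher E°); E°cell = +1.20 − (−0.35) = +1.55 V with n = 2.
Since E = E° − (0.0592/n)·log Q, log Q = n(E° − E)/0.0592 = 0.507.
For Pt²⁺(aq) + 2 Tl(s) → Pt(s) + 2 Tl⁺(aq), the reaction quotient is Q = [Tl⁺(aq)]^2 / [Pt²⁺(aq)].
Substituting the known concentrations and solving, log [Pt²⁺(aq)] = −0.723 and [Pt²⁺(aq)] = 0.19 M.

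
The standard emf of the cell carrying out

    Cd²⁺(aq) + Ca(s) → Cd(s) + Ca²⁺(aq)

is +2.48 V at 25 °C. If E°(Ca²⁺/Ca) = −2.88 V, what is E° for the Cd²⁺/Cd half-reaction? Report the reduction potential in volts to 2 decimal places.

−0.40 V

In the reaction as written the Cd²⁺/Cd couple is reduced (cathode) and Ca²⁺/Ca is oxidized (anode), so E°cell = E°(Cd²⁺/Cd) − E°(Ca²⁺/Ca).
E°(Cd²⁺/Cd) = E°cell + E°(anode) = +2.48 + (−2.88) = −0.40 V.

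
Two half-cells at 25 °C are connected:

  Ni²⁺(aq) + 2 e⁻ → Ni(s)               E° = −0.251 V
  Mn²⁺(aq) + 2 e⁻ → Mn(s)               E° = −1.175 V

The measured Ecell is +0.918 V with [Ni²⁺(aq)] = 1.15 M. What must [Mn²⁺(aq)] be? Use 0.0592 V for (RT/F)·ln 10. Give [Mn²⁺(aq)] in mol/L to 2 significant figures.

1.8 M

The Ni²⁺/Ni couple has the larger reduction potential, so it is the cathode: E°cell = −0.251 − (−1.175) = +0.924 V and n = 2.
From the Nernst equation, log Q = n(E° − E)/0.0592 = 2·(+0.924 − (+0.918))/0.0592 = 0.203.
The balanced reaction is Ni²⁺(aq) + Mn(s) → Ni(s) + Mn²⁺(aq), so Q = [Mn²⁺(aq)] / [Ni²⁺(aq)].
Isolating [Mn²⁺(aq)] in Q = 10^{0.203} yields log [Mn²⁺(aq)] = 0.264, i.e. 1.8 M.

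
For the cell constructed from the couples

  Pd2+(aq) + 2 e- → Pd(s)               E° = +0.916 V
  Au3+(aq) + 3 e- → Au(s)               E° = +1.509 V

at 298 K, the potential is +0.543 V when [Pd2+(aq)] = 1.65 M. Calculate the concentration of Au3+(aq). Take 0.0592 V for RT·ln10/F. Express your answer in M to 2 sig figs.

With Au³⁺/Au at the cathode and Pd²⁺/Pd at the anode, E°cell = +1.509 − (+0.916) = +0.593 V (n = 6).
Since E = E° − (0.0592/n)·log Q, log Q = n(E° − E)/0.0592 = 5.068.
Balancing electrons gives 2 Au3+(aq) + 3 Pd(s) → 2 Au(s) + 3 Pd2+(aq); thus Q = [Pd2+(aq)]^3 / [Au3+(aq)]^2.
Solving for the unknown gives log [Au3+(aq)] = −2.208, so [Au3+(aq)] ≈ 0.0062 M.

0.0062 M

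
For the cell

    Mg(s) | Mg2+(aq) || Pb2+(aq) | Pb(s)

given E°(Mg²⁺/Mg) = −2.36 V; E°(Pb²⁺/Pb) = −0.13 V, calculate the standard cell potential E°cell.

+2.23 V

By convention the left-hand electrode in cell notation is the anode (oxidation) and the right-hand electrode is the cathode (reduction).
E°cell = E°(right) − E°(left) = −0.13 − (−2.36) = +2.23 V.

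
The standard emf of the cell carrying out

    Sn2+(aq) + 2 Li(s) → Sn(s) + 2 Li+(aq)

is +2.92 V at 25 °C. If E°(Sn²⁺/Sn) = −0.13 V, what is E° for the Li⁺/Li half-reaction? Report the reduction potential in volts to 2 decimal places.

−3.05 V

In the reaction as written the Sn²⁺/Sn couple is reduced (cathode) and Li⁺/Li is oxidized (anode), so E°cell = E°(Sn²⁺/Sn) − E°(Li⁺/Li).
E°(Li⁺/Li) = E°(cathode) − E°cell = −0.13 − (+2.92) = −3.05 V.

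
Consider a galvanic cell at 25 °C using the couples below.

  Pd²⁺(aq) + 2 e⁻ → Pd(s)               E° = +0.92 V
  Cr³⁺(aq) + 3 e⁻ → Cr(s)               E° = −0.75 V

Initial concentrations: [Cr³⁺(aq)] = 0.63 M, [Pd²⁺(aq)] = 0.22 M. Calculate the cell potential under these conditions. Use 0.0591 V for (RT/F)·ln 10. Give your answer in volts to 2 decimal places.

The Pd²⁺/Pd couple has the more positive E°, so it is the cathode; Cr³⁺/Cr is the anode.
E°cell = +0.92 − (−0.75) = +1.67 V, with n = 6 electrons transferred.
For the overall reaction 3 Pd²⁺(aq) + 2 Cr(s) → 3 Pd(s) + 2 Cr³⁺(aq), Q = [Cr³⁺(aq)]^2 / [Pd²⁺(aq)]^3 = 37.3, giving log Q = 1.571.
By the Nernst equation, E = +1.67 − (0.0591/6)·(1.571) = +1.65 V.

+1.65 V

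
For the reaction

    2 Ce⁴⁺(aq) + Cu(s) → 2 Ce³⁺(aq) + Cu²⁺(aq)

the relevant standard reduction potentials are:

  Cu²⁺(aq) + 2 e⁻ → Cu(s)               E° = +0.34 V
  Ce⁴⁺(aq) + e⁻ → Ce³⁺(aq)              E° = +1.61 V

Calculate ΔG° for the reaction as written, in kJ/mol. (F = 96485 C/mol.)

In the reaction as written Ce⁴⁺(aq) is reduced, so the Ce⁴⁺/Ce³⁺ couple is the cathode and Cu²⁺/Cu is the anode.
E°cell = +1.61 − (+0.34) = +1.27 V; balancing electrons gives n = 2.
ΔG° = −nFE°cell = −(2)(96485)(+1.27) J/mol = −245 kJ/mol.

−245 kJ/mol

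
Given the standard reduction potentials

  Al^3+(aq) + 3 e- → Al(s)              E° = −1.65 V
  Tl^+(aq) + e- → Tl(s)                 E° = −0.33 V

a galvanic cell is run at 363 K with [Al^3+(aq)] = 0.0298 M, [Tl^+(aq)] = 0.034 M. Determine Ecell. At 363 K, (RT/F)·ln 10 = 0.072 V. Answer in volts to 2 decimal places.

+1.25 V

Since E°(Tl⁺/Tl) > E°(Al³⁺/Al), Tl⁺/Tl serves as the cathode.
E°cell = −0.33 − (−1.65) = +1.32 V, with n = 3 electrons transferred.
For the overall reaction 3 Tl^+(aq) + Al(s) → 3 Tl(s) + Al^3+(aq), Q = [Al^3+(aq)] / [Tl^+(aq)]^3 = 758, giving log Q = 2.880.
E = E° − (0.072/n)·log Q = +1.32 − (0.072/3)(2.880) = +1.25 V.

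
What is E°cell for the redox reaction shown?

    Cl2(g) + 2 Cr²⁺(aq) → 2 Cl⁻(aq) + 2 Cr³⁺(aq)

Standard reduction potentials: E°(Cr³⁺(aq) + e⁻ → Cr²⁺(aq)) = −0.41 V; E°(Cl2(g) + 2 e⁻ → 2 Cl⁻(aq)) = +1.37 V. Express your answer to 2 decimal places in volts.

+1.78 V

In the reaction as written, Cl2(g) is reduced (cathode) and Cr³⁺(aq) is produced by oxidation at the anode.
E°cell = E°(cathode) − E°(anode) = +1.37 − (−0.41) = +1.78 V.
The positive value indicates the reaction is spontaneous as written.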